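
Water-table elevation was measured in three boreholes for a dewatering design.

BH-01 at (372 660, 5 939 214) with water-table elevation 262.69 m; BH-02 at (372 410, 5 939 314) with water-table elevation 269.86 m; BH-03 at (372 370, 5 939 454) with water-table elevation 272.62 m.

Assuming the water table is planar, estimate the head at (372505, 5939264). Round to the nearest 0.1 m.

Differences from BH-01: to BH-02 (Δx, Δy, Δh) = (-250, 100, +7.17); to BH-03 = (-290, 240, +9.93).
Solve a·Δx + b·Δy = Δh: det = (-250)·240 − (-290)·100 = -31000.
∂h/∂x = [(+7.17)·240 − (+9.93)·100] / -31000 = -0.02348
∂h/∂y = [(-250)·(+9.93) − (-290)·(+7.17)] / -31000 = +0.01301
h(372505, 5939264) = 262.69 + (-0.02348)·(-155) + (+0.01301)·(50) = 262.69 +3.639 +0.650 = 266.979 m.

267.0 m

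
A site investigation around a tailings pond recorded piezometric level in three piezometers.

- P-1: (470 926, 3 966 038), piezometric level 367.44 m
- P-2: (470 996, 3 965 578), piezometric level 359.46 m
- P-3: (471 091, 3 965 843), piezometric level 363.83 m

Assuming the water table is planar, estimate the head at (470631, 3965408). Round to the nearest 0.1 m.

357.2 m

Differences from P-1: to P-2 (Δx, Δy, Δh) = (70, -460, -7.98); to P-3 = (165, -195, -3.61).
Determinant of the coordinate differences = 70·(-195) − 165·(-460) = 62250.
∂h/∂x = [(-7.98)·(-195) − (-3.61)·(-460)] / 62250 = -0.001679
∂h/∂y = [70·(-3.61) − 165·(-7.98)] / 62250 = +0.01709
h(470631, 3965408) = 367.44 + (-0.001679)·(-295) + (+0.01709)·(-630) = 367.44 +0.495 -10.768 = 357.167 m.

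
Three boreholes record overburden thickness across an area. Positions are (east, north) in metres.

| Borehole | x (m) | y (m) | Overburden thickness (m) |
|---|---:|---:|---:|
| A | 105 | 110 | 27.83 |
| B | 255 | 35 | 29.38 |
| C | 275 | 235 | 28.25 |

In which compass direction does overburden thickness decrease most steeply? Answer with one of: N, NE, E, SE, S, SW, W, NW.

Three-point gradient (reference A): Δ to B = (150, -75, +1.55), Δ to C = (170, 125, +0.42).
∂d/∂x = +0.007151, ∂d/∂y = -0.006365 (det = 31500).
Steepest decrease is along −∇f = (-0.007151 E, +0.006365 N) → northwest.

NW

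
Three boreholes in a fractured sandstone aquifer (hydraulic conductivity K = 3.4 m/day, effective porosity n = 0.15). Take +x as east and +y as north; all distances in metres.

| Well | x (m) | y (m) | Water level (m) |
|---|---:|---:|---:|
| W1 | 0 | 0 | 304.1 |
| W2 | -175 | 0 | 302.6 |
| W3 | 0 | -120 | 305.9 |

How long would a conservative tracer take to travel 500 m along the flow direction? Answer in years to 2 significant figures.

∂h/∂x = (302.6 − 304.1) / (-175 − 0) = +0.008571
∂h/∂y = (305.9 − 304.1) / (-120 − 0) = -0.01500
|∇h| = √(0.008571² + -0.01500²) = 0.01728
Seepage velocity v = K·i/n = 3.4 × 0.01728 / 0.15 = 0.3917 m/day.
t = 500 / 0.3917 = 1276 days = 3.49 years.

3.5 years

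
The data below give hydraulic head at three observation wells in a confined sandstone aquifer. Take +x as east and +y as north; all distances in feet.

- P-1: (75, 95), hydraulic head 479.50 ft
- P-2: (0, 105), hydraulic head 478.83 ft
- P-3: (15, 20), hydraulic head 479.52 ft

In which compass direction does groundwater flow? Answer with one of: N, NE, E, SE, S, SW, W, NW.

With h = a·x + b·y + c and P-1 as origin, the differences give:
  (-75)·a + 10·b = -0.67
  (-60)·a + (-75)·b = +0.02
Eliminate b (×(-75) and ×10, subtract): 6225·a = 50.050 → a = ∂h/∂x = +0.008040
Back-substitute: b = ∂h/∂y = -0.006699.
Flow = −∇h = (-0.008040 east, +0.006699 north), which points northwest.

NW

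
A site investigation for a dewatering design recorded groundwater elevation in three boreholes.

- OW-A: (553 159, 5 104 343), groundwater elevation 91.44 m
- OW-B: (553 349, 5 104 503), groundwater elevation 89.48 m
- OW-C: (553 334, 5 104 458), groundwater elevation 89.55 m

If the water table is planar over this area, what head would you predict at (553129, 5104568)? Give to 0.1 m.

92.4 m

Taking OW-A as reference: OW-B−OW-A = (190, 160, -1.96); OW-C−OW-A = (175, 115, -1.89).
Determinant of the coordinate differences = 190·115 − 175·160 = -6150.
∂h/∂x = [(-1.96)·115 − (-1.89)·160] / -6150 = -0.01252
∂h/∂y = [190·(-1.89) − 175·(-1.96)] / -6150 = +0.002618
h(553129, 5104568) = 91.44 + (-0.01252)·(-30) + (+0.002618)·(225) = 91.44 +0.376 +0.589 = 92.405 m.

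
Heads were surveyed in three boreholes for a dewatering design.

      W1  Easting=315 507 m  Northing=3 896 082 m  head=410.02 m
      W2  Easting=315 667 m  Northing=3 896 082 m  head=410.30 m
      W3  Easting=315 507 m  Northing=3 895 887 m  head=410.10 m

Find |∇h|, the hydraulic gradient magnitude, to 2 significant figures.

∂h/∂x = (410.30 − 410.02) / (315667 − 315507) = +0.001750
∂h/∂y = (410.10 − 410.02) / (3895887 − 3896082) = -0.0004103
|∇h| = √(0.001750² + -0.0004103²) = 0.001797

0.0018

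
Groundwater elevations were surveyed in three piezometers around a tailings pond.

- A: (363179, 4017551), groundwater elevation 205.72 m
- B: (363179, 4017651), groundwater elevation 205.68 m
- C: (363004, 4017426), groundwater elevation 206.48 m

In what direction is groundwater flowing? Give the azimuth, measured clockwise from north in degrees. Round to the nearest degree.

Taking A as reference: B−A = (0, 100, -0.04); C−A = (-175, -125, +0.76).
Solve a·Δx + b·Δy = Δh: det = 0·(-125) − (-175)·100 = 17500.
∂h/∂x = [(-0.04)·(-125) − (+0.76)·100] / 17500 = -0.004057
∂h/∂y = [0·(+0.76) − (-175)·(-0.04)] / 17500 = -0.0004000
Flow direction (−∇h) has components (+0.004057 E, +0.0004000 N).
Azimuth = atan2(E, N) = atan2(+0.004057, +0.0004000) = 84.4° ≈ 084°.

084°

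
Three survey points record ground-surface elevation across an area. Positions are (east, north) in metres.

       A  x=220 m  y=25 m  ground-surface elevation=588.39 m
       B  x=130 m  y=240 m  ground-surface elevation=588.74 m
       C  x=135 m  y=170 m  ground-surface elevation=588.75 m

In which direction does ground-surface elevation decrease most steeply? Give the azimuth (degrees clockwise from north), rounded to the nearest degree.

084°

Taking A as reference: B−A = (-90, 215, +0.35); C−A = (-85, 145, +0.36).
Determinant of the coordinate differences = (-90)·145 − (-85)·215 = 5225.
∂z/∂x = [(+0.35)·145 − (+0.36)·215] / 5225 = -0.005100
∂z/∂y = [(-90)·(+0.36) − (-85)·(+0.35)] / 5225 = -0.0005072
Steepest decrease is along −∇f: components (+0.005100 E, +0.0005072 N).
Azimuth = atan2(+0.005100, +0.0005072) = 84.3° ≈ 084°.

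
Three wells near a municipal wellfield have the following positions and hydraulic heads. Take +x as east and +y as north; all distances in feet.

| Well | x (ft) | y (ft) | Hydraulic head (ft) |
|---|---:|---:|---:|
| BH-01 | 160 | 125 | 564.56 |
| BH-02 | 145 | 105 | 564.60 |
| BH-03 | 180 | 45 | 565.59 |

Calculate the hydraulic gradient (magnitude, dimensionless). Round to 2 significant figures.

0.015

Taking BH-01 as reference: BH-02−BH-01 = (-15, -20, +0.04); BH-03−BH-01 = (20, -80, +1.03).
Solve a·Δx + b·Δy = Δh: det = (-15)·(-80) − 20·(-20) = 1600.
∂h/∂x = [(+0.04)·(-80) − (+1.03)·(-20)] / 1600 = +0.01087
∂h/∂y = [(-15)·(+1.03) − 20·(+0.04)] / 1600 = -0.01016
|∇h| = √(0.01087² + -0.01016²) = 0.01488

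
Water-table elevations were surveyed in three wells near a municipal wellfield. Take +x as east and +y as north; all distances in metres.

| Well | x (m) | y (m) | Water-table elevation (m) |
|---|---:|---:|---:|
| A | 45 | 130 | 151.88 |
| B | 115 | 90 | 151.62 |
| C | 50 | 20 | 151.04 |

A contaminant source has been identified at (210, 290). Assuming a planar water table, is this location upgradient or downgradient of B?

upgradient

Taking A as reference: B−A = (70, -40, -0.26); C−A = (5, -110, -0.84).
Solve a·Δx + b·Δy = Δh: det = 70·(-110) − 5·(-40) = -7500.
∂h/∂x = [(-0.26)·(-110) − (-0.84)·(-40)] / -7500 = +0.0006667
∂h/∂y = [70·(-0.84) − 5·(-0.26)] / -7500 = +0.007667
Head at (210, 290) = 151.88 + (+0.0006667)·(165) + (+0.007667)·(160) = 153.22 m.
That is higher than the 151.62 m at B, so the point is upgradient.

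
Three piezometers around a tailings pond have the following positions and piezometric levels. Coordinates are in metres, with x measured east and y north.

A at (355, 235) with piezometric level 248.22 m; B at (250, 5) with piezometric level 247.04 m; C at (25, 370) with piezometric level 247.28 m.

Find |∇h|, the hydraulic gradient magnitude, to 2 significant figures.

0.0053

Differences from A: to B (Δx, Δy, Δh) = (-105, -230, -1.18); to C = (-330, 135, -0.94).
Solve a·Δx + b·Δy = Δh: det = (-105)·135 − (-330)·(-230) = -90075.
∂h/∂x = [(-1.18)·135 − (-0.94)·(-230)] / -90075 = +0.004169
∂h/∂y = [(-105)·(-0.94) − (-330)·(-1.18)] / -90075 = +0.003227
|∇h| = √(0.004169² + 0.003227²) = 0.005272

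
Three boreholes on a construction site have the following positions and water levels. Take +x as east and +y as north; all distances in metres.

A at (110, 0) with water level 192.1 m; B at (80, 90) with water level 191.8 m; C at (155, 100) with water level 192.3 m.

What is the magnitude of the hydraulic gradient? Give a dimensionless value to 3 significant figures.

0.00689

With h = a·x + b·y + c and A as origin, the differences give:
  (-30)·a + 90·b = -0.3
  45·a + 100·b = +0.2
Eliminate b (×100 and ×90, subtract): -7050·a = -48.00 → a = ∂h/∂x = +0.006809
Back-substitute: b = ∂h/∂y = -0.001064.
|∇h| = √(0.006809² + -0.001064²) = 0.006892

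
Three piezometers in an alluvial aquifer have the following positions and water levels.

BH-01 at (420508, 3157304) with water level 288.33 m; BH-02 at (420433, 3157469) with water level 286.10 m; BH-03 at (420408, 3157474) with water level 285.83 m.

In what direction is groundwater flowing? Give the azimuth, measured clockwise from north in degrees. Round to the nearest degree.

Taking BH-01 as reference: BH-02−BH-01 = (-75, 165, -2.23); BH-03−BH-01 = (-100, 170, -2.50).
Solve a·Δx + b·Δy = Δh: det = (-75)·170 − (-100)·165 = 3750.
∂h/∂x = [(-2.23)·170 − (-2.50)·165] / 3750 = +0.008907
∂h/∂y = [(-75)·(-2.50) − (-100)·(-2.23)] / 3750 = -0.009467
Flow direction (−∇h) has components (-0.008907 E, +0.009467 N).
Azimuth = atan2(E, N) = atan2(-0.008907, +0.009467) = 316.7° ≈ 317°.

317°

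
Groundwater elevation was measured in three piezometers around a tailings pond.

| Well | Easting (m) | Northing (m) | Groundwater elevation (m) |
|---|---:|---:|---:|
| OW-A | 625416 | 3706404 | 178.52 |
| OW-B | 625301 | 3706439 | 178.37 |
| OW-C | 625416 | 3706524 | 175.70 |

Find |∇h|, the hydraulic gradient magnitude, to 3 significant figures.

0.0242

With h = a·x + b·y + c and OW-A as origin, the differences give:
  (-115)·a + 35·b = -0.15
  0·a + 120·b = -2.82
Eliminate b (×120 and ×35, subtract): -13800·a = 80.700 → a = ∂h/∂x = -0.005848
Back-substitute: b = ∂h/∂y = -0.02350.
|∇h| = √(-0.005848² + -0.02350²) = 0.02422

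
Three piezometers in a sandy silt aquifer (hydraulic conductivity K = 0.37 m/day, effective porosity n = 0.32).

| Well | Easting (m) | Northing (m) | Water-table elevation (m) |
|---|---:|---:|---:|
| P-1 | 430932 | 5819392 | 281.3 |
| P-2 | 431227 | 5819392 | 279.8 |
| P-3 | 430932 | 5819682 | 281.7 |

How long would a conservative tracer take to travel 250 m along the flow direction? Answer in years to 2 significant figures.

110 years

∂h/∂x = (279.8 − 281.3) / (431227 − 430932) = -0.005085
∂h/∂y = (281.7 − 281.3) / (5819682 − 5819392) = +0.001379
|∇h| = √(-0.005085² + 0.001379²) = 0.005269
Seepage velocity v = K·i/n = 0.37 × 0.005269 / 0.32 = 0.006092 m/day.
t = 250 / 0.006092 = 4.104e+04 days = 112 years.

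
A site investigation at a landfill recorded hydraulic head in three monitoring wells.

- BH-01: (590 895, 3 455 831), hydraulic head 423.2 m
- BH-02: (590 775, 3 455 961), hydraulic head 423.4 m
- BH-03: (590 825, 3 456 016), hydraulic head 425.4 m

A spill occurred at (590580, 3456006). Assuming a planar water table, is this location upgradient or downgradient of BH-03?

downgradient

With h = a·x + b·y + c and BH-01 as origin, the differences give:
  (-120)·a + 130·b = +0.2
  (-70)·a + 185·b = +2.2
Eliminate b (×185 and ×130, subtract): -13100·a = -249.00 → a = ∂h/∂x = +0.01901
Back-substitute: b = ∂h/∂y = +0.01908.
Head at (590580, 3456006) = 423.2 + (+0.01901)·(-315) + (+0.01908)·(175) = 420.55 m.
That is lower than the 425.4 m at BH-03, so the point is downgradient.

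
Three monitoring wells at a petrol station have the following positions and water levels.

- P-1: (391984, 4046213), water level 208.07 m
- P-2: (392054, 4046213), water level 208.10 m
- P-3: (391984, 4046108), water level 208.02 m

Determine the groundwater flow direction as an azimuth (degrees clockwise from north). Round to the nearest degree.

222°

∂h/∂x = (208.10 − 208.07) / (392054 − 391984) = +0.0004286
∂h/∂y = (208.02 − 208.07) / (4046108 − 4046213) = +0.0004762
Flow direction (−∇h) has components (-0.0004286 E, -0.0004762 N).
Azimuth = atan2(E, N) = atan2(-0.0004286, -0.0004762) = 222.0° ≈ 222°.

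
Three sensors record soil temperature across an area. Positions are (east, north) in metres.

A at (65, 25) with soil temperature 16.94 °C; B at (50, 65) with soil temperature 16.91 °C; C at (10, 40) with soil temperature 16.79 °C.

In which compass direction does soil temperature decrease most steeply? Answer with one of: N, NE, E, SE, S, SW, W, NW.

W

Taking A as reference: B−A = (-15, 40, -0.03); C−A = (-55, 15, -0.15).
Determinant of the coordinate differences = (-15)·15 − (-55)·40 = 1975.
∂T/∂x = [(-0.03)·15 − (-0.15)·40] / 1975 = +0.002810
∂T/∂y = [(-15)·(-0.15) − (-55)·(-0.03)] / 1975 = +0.0003038
Steepest decrease is along −∇f = (-0.002810 E, -0.0003038 N) → west.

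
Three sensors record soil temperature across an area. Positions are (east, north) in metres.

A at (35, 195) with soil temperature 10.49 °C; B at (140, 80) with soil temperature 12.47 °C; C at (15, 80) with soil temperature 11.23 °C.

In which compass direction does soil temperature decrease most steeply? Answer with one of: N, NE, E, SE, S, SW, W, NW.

Three-point gradient (reference A): Δ to B = (105, -115, +1.98), Δ to C = (-20, -115, +0.74).
∂T/∂x = +0.009920, ∂T/∂y = -0.008160 (det = -14375).
Steepest decrease is along −∇f = (-0.009920 E, +0.008160 N) → northwest.

NW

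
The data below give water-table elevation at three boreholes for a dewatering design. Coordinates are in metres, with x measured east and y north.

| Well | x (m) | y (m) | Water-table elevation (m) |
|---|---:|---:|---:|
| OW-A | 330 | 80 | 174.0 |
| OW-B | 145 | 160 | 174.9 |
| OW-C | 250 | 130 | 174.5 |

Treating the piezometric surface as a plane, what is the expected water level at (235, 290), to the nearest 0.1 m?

175.7 m

With h = a·x + b·y + c and OW-A as origin, the differences give:
  (-185)·a + 80·b = +0.9
  (-80)·a + 50·b = +0.5
Eliminate b (×50 and ×80, subtract): -2850·a = 5.00 → a = ∂h/∂x = -0.001754
Back-substitute: b = ∂h/∂y = +0.007193.
h(235, 290) = 174.0 + (-0.001754)·(-95) + (+0.007193)·(210) = 174.0 +0.167 +1.511 = 175.677 m.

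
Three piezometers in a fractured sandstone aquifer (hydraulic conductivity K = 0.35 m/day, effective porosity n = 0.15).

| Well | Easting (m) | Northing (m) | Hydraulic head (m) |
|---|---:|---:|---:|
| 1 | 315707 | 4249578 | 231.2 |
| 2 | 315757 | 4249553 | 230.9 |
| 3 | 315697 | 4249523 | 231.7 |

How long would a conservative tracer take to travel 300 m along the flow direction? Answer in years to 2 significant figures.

29 years

Differences from 1: to 2 (Δx, Δy, Δh) = (50, -25, -0.3); to 3 = (-10, -55, +0.5).
Determinant of the coordinate differences = 50·(-55) − (-10)·(-25) = -3000.
∂h/∂x = [(-0.3)·(-55) − (+0.5)·(-25)] / -3000 = -0.009667
∂h/∂y = [50·(+0.5) − (-10)·(-0.3)] / -3000 = -0.007333
|∇h| = √(-0.009667² + -0.007333²) = 0.01213
Seepage velocity v = K·i/n = 0.35 × 0.01213 / 0.15 = 0.0283 m/day.
t = 300 / 0.0283 = 1.06e+04 days = 29 years.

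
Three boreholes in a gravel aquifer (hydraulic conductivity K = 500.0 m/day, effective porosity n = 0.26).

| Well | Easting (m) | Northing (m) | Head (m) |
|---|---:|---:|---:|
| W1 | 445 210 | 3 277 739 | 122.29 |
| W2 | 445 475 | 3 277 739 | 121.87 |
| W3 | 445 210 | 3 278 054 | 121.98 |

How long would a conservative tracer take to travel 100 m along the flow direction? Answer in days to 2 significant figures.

∂h/∂x = (121.87 − 122.29) / (445475 − 445210) = -0.001585
∂h/∂y = (121.98 − 122.29) / (3278054 − 3277739) = -0.0009841
|∇h| = √(-0.001585² + -0.0009841²) = 0.001866
Seepage velocity v = K·i/n = 500.0 × 0.001866 / 0.26 = 3.588 m/day.
t = 100 / 3.588 = 27.87 days.

28 days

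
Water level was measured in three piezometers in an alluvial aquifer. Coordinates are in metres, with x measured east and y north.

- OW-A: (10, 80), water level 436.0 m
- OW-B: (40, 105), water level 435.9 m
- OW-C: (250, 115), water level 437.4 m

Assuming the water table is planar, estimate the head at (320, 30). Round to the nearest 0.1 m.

439.1 m

Taking OW-A as reference: OW-B−OW-A = (30, 25, -0.1); OW-C−OW-A = (240, 35, +1.4).
Solve a·Δx + b·Δy = Δh: det = 30·35 − 240·25 = -4950.
∂h/∂x = [(-0.1)·35 − (+1.4)·25] / -4950 = +0.007778
∂h/∂y = [30·(+1.4) − 240·(-0.1)] / -4950 = -0.01333
h(320, 30) = 436.0 + (+0.007778)·(310) + (-0.01333)·(-50) = 436.0 +2.411 +0.667 = 439.078 m.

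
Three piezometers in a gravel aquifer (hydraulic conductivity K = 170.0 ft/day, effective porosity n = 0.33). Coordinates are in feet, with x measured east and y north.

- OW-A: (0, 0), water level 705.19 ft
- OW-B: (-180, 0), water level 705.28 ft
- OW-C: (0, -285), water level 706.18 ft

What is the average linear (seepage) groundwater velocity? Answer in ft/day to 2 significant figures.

∂h/∂x = (705.28 − 705.19) / (-180 − 0) = -0.0005000
∂h/∂y = (706.18 − 705.19) / (-285 − 0) = -0.003474
|∇h| = √(-0.0005000² + -0.003474²) = 0.00351
Seepage velocity v = K·i/n = 170.0 × 0.00351 / 0.33 = 1.808 ft/day.

1.8 ft/day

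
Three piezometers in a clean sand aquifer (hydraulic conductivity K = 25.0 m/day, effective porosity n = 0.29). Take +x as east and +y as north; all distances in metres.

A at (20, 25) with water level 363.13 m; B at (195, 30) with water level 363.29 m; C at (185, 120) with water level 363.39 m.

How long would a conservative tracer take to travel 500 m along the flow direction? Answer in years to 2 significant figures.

11 years

Three-point gradient (reference A): Δ to B = (175, 5, +0.16), Δ to C = (165, 95, +0.26).
∂h/∂x = +0.0008797, ∂h/∂y = +0.001209 (det = 15800).
|∇h| = √(0.0008797² + 0.001209²) = 0.001495
Seepage velocity v = K·i/n = 25.0 × 0.001495 / 0.29 = 0.1289 m/day.
t = 500 / 0.1289 = 3879 days = 10.6 years.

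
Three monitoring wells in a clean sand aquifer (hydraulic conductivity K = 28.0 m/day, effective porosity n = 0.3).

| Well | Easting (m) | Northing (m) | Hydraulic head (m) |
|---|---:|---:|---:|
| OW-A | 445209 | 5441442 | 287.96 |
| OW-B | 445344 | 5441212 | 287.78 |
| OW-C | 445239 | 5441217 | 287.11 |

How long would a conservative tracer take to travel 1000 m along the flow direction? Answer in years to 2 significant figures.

3.6 years

Differences from OW-A: to OW-B (Δx, Δy, Δh) = (135, -230, -0.18); to OW-C = (30, -225, -0.85).
Determinant of the coordinate differences = 135·(-225) − 30·(-230) = -23475.
∂h/∂x = [(-0.18)·(-225) − (-0.85)·(-230)] / -23475 = +0.006603
∂h/∂y = [135·(-0.85) − 30·(-0.18)] / -23475 = +0.004658
|∇h| = √(0.006603² + 0.004658²) = 0.008081
Seepage velocity v = K·i/n = 28.0 × 0.008081 / 0.3 = 0.7542 m/day.
t = 1000 / 0.7542 = 1326 days = 3.63 years.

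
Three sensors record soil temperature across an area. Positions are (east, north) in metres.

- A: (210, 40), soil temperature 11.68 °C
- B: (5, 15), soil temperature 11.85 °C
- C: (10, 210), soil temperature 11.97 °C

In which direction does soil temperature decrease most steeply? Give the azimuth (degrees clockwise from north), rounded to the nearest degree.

Differences from A: to B (Δx, Δy, Δh) = (-205, -25, +0.17); to C = (-200, 170, +0.29).
Solve a·Δx + b·Δy = ΔT: det = (-205)·170 − (-200)·(-25) = -39850.
∂T/∂x = [(+0.17)·170 − (+0.29)·(-25)] / -39850 = -0.0009072
∂T/∂y = [(-205)·(+0.29) − (-200)·(+0.17)] / -39850 = +0.0006386
Steepest decrease is along −∇f: components (+0.0009072 E, -0.0006386 N).
Azimuth = atan2(+0.0009072, -0.0006386) = 125.1° ≈ 125°.

125°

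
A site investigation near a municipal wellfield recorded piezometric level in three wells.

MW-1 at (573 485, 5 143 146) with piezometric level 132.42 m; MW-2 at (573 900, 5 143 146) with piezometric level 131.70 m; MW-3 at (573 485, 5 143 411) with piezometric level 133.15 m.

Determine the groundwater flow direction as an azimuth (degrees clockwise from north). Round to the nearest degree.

148°

∂h/∂x = (131.70 − 132.42) / (573900 − 573485) = -0.001735
∂h/∂y = (133.15 − 132.42) / (5143411 − 5143146) = +0.002755
Flow direction (−∇h) has components (+0.001735 E, -0.002755 N).
Azimuth = atan2(E, N) = atan2(+0.001735, -0.002755) = 147.8° ≈ 148°.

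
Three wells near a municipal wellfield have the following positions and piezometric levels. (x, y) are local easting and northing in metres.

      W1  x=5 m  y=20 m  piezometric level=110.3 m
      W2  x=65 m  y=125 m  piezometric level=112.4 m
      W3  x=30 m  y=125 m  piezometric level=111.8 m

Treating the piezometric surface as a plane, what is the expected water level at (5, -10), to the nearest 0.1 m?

Differences from W1: to W2 (Δx, Δy, Δh) = (60, 105, +2.1); to W3 = (25, 105, +1.5).
Solve a·Δx + b·Δy = Δh: det = 60·105 − 25·105 = 3675.
∂h/∂x = [(+2.1)·105 − (+1.5)·105] / 3675 = +0.01714
∂h/∂y = [60·(+1.5) − 25·(+2.1)] / 3675 = +0.01020
h(5, -10) = 110.3 + (+0.01714)·(0) + (+0.01020)·(-30) = 110.3 +0.000 -0.306 = 109.994 m.

110.0 m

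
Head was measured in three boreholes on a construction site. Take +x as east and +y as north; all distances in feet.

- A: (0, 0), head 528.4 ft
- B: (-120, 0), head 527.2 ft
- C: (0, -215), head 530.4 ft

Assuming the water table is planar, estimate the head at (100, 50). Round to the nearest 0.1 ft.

∂h/∂x = (527.2 − 528.4) / (-120 − 0) = +0.010000
∂h/∂y = (530.4 − 528.4) / (-215 − 0) = -0.009302
h(100, 50) = 528.4 + (+0.010000)·(100) + (-0.009302)·(50) = 528.4 +1.000 -0.465 = 528.935 ft.

528.9 ft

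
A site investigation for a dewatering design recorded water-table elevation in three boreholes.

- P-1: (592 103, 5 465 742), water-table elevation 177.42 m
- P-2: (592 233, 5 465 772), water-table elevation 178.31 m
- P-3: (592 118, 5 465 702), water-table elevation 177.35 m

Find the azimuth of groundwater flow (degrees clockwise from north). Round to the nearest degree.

Differences from P-1: to P-2 (Δx, Δy, Δh) = (130, 30, +0.89); to P-3 = (15, -40, -0.07).
Determinant of the coordinate differences = 130·(-40) − 15·30 = -5650.
∂h/∂x = [(+0.89)·(-40) − (-0.07)·30] / -5650 = +0.005929
∂h/∂y = [130·(-0.07) − 15·(+0.89)] / -5650 = +0.003973
Flow direction (−∇h) has components (-0.005929 E, -0.003973 N).
Azimuth = atan2(E, N) = atan2(-0.005929, -0.003973) = 236.2° ≈ 236°.

236°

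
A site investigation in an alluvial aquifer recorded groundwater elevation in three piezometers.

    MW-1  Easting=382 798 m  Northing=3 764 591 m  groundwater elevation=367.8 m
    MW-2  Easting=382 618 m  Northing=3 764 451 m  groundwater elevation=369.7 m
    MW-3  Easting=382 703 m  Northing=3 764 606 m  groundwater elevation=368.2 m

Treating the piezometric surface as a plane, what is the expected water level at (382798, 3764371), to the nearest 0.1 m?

Differences from MW-1: to MW-2 (Δx, Δy, Δh) = (-180, -140, +1.9); to MW-3 = (-95, 15, +0.4).
Determinant of the coordinate differences = (-180)·15 − (-95)·(-140) = -16000.
∂h/∂x = [(+1.9)·15 − (+0.4)·(-140)] / -16000 = -0.005281
∂h/∂y = [(-180)·(+0.4) − (-95)·(+1.9)] / -16000 = -0.006781
h(382798, 3764371) = 367.8 + (-0.005281)·(0) + (-0.006781)·(-220) = 367.8 -0.000 +1.492 = 369.292 m.

369.3 m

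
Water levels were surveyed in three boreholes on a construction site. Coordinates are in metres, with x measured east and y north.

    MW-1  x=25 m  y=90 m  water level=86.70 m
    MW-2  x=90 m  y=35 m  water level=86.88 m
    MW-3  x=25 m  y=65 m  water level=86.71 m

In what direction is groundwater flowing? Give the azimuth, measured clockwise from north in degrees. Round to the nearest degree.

279°

With h = a·x + b·y + c and MW-1 as origin, the differences give:
  65·a + (-55)·b = +0.18
  0·a + (-25)·b = +0.01
Eliminate b (×(-25) and ×(-55), subtract): -1625·a = -3.950 → a = ∂h/∂x = +0.002431
Back-substitute: b = ∂h/∂y = -0.0004000.
Flow direction (−∇h) has components (-0.002431 E, +0.0004000 N).
Azimuth = atan2(E, N) = atan2(-0.002431, +0.0004000) = 279.3° ≈ 279°.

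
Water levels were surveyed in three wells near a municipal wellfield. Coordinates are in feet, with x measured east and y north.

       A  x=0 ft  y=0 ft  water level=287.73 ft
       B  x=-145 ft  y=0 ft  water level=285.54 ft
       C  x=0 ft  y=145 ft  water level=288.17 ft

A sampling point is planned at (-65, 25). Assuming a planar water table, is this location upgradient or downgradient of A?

downgradient

∂h/∂x = (285.54 − 287.73) / (-145 − 0) = +0.01510
∂h/∂y = (288.17 − 287.73) / (145 − 0) = +0.003034
Head at (-65, 25) = 287.73 + (+0.01510)·(-65) + (+0.003034)·(25) = 286.82 ft.
That is lower than the 287.73 ft at A, so the point is downgradient.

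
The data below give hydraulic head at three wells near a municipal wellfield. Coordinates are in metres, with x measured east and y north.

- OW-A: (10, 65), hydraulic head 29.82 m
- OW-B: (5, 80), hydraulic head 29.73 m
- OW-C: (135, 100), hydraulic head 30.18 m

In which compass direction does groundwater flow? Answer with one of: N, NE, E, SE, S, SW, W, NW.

NW

Differences from OW-A: to OW-B (Δx, Δy, Δh) = (-5, 15, -0.09); to OW-C = (125, 35, +0.36).
Determinant of the coordinate differences = (-5)·35 − 125·15 = -2050.
∂h/∂x = [(-0.09)·35 − (+0.36)·15] / -2050 = +0.004171
∂h/∂y = [(-5)·(+0.36) − 125·(-0.09)] / -2050 = -0.004610
Flow = −∇h = (-0.004171 east, +0.004610 north), which points northwest.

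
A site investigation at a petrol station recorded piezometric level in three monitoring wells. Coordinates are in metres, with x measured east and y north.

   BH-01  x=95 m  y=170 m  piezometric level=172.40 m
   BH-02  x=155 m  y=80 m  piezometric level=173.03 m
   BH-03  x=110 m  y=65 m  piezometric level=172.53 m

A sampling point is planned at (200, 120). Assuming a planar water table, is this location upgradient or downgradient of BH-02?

upgradient

Taking BH-01 as reference: BH-02−BH-01 = (60, -90, +0.63); BH-03−BH-01 = (15, -105, +0.13).
Determinant of the coordinate differences = 60·(-105) − 15·(-90) = -4950.
∂h/∂x = [(+0.63)·(-105) − (+0.13)·(-90)] / -4950 = +0.01100
∂h/∂y = [60·(+0.13) − 15·(+0.63)] / -4950 = +0.0003333
Head at (200, 120) = 172.40 + (+0.01100)·(105) + (+0.0003333)·(-50) = 173.54 m.
That is higher than the 173.03 m at BH-02, so the point is upgradient.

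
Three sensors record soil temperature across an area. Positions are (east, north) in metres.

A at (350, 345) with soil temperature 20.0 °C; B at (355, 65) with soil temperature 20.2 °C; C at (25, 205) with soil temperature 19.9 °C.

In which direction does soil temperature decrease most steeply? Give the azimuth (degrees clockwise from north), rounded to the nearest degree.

Three-point gradient (reference A): Δ to B = (5, -280, +0.2), Δ to C = (-325, -140, -0.1).
∂T/∂x = +0.0006107, ∂T/∂y = -0.0007034 (det = -91700).
Steepest decrease is along −∇f: components (-0.0006107 E, +0.0007034 N).
Azimuth = atan2(-0.0006107, +0.0007034) = 319.0° ≈ 319°.

319°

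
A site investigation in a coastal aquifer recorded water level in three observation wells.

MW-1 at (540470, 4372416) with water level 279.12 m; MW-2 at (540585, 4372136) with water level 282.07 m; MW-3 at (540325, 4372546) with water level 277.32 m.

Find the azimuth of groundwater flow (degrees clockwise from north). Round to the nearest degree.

Taking MW-1 as reference: MW-2−MW-1 = (115, -280, +2.95); MW-3−MW-1 = (-145, 130, -1.80).
Solve a·Δx + b·Δy = Δh: det = 115·130 − (-145)·(-280) = -25650.
∂h/∂x = [(+2.95)·130 − (-1.80)·(-280)] / -25650 = +0.004698
∂h/∂y = [115·(-1.80) − (-145)·(+2.95)] / -25650 = -0.008606
Flow direction (−∇h) has components (-0.004698 E, +0.008606 N).
Azimuth = atan2(E, N) = atan2(-0.004698, +0.008606) = 331.4° ≈ 331°.

331°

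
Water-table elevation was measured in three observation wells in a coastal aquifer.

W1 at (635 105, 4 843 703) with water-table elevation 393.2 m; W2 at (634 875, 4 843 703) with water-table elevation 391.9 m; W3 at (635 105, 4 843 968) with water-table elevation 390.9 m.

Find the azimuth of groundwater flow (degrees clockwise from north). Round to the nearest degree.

327°

∂h/∂x = (391.9 − 393.2) / (634875 − 635105) = +0.005652
∂h/∂y = (390.9 − 393.2) / (4843968 − 4843703) = -0.008679
Flow direction (−∇h) has components (-0.005652 E, +0.008679 N).
Azimuth = atan2(E, N) = atan2(-0.005652, +0.008679) = 326.9° ≈ 327°.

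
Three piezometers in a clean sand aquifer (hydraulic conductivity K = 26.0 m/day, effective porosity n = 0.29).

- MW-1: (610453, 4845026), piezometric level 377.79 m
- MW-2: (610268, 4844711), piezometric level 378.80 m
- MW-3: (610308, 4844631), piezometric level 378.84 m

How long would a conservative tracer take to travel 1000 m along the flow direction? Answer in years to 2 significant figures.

Taking MW-1 as reference: MW-2−MW-1 = (-185, -315, +1.01); MW-3−MW-1 = (-145, -395, +1.05).
Solve a·Δx + b·Δy = Δh: det = (-185)·(-395) − (-145)·(-315) = 27400.
∂h/∂x = [(+1.01)·(-395) − (+1.05)·(-315)] / 27400 = -0.002489
∂h/∂y = [(-185)·(+1.05) − (-145)·(+1.01)] / 27400 = -0.001745
|∇h| = √(-0.002489² + -0.001745²) = 0.00304
Seepage velocity v = K·i/n = 26.0 × 0.00304 / 0.29 = 0.2726 m/day.
t = 1000 / 0.2726 = 3668 days = 10 years.

10 years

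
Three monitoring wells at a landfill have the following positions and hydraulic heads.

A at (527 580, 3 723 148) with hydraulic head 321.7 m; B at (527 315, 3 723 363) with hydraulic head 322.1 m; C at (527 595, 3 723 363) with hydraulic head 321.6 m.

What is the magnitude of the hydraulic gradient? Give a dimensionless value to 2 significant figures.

0.0018

With h = a·x + b·y + c and A as origin, the differences give:
  (-265)·a + 215·b = +0.4
  15·a + 215·b = -0.1
Eliminate b (×215 and ×215, subtract): -60200·a = 107.50 → a = ∂h/∂x = -0.001786
Back-substitute: b = ∂h/∂y = -0.0003405.
|∇h| = √(-0.001786² + -0.0003405²) = 0.001818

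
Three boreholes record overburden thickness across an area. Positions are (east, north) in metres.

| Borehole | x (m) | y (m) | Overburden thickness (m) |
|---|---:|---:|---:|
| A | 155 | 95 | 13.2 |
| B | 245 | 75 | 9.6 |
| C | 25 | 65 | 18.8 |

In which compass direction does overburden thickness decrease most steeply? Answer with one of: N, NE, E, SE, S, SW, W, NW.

Differences from A: to B (Δx, Δy, Δh) = (90, -20, -3.6); to C = (-130, -30, +5.6).
Determinant of the coordinate differences = 90·(-30) − (-130)·(-20) = -5300.
∂d/∂x = [(-3.6)·(-30) − (+5.6)·(-20)] / -5300 = -0.04151
∂d/∂y = [90·(+5.6) − (-130)·(-3.6)] / -5300 = -0.006792
Steepest decrease is along −∇f = (+0.04151 E, +0.006792 N) → east.

E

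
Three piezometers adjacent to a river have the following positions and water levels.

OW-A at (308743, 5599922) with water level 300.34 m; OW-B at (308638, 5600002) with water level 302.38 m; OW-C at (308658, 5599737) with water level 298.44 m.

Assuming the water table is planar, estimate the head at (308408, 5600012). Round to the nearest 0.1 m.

With h = a·x + b·y + c and OW-A as origin, the differences give:
  (-105)·a + 80·b = +2.04
  (-85)·a + (-185)·b = -1.90
Eliminate b (×(-185) and ×80, subtract): 26225·a = -225.400 → a = ∂h/∂x = -0.008595
Back-substitute: b = ∂h/∂y = +0.01422.
h(308408, 5600012) = 300.34 + (-0.008595)·(-335) + (+0.01422)·(90) = 300.34 +2.879 +1.280 = 304.499 m.

304.5 m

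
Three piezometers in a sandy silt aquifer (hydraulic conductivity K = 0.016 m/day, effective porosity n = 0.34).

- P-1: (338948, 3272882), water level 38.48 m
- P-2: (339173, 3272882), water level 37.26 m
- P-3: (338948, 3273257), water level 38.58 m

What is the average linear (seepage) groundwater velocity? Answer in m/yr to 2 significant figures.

∂h/∂x = (37.26 − 38.48) / (339173 − 338948) = -0.005422
∂h/∂y = (38.58 − 38.48) / (3273257 − 3272882) = +0.0002667
|∇h| = √(-0.005422² + 0.0002667²) = 0.005429
Seepage velocity v = K·i/n = 0.016 × 0.005429 / 0.34 = 0.0002555 m/day = 0.09332 m/yr.

0.093 m/yr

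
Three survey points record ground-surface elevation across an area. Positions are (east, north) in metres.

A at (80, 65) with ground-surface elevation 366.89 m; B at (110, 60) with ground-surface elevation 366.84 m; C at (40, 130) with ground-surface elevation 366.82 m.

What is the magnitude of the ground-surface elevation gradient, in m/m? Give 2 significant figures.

Three-point gradient (reference A): Δ to B = (30, -5, -0.05), Δ to C = (-40, 65, -0.07).
∂z/∂x = -0.002057, ∂z/∂y = -0.002343 (det = 1750).
|∇f| = √(-0.002057² + -0.002343²) = 0.003118 m/m

0.0031 m/m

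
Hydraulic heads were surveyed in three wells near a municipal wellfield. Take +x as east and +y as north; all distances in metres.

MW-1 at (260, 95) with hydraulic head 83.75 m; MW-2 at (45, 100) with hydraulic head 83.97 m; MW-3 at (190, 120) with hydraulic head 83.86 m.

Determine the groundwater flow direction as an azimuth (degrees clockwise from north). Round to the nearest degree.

149°

Taking MW-1 as reference: MW-2−MW-1 = (-215, 5, +0.22); MW-3−MW-1 = (-70, 25, +0.11).
Solve a·Δx + b·Δy = Δh: det = (-215)·25 − (-70)·5 = -5025.
∂h/∂x = [(+0.22)·25 − (+0.11)·5] / -5025 = -0.0009851
∂h/∂y = [(-215)·(+0.11) − (-70)·(+0.22)] / -5025 = +0.001642
Flow direction (−∇h) has components (+0.0009851 E, -0.001642 N).
Azimuth = atan2(E, N) = atan2(+0.0009851, -0.001642) = 149.0° ≈ 149°.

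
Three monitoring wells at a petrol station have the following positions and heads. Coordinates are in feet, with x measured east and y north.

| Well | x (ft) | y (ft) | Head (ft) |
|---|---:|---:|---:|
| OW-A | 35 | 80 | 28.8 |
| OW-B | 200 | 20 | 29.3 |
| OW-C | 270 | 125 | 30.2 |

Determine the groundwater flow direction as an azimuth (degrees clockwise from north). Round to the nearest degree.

223°

Taking OW-A as reference: OW-B−OW-A = (165, -60, +0.5); OW-C−OW-A = (235, 45, +1.4).
Determinant of the coordinate differences = 165·45 − 235·(-60) = 21525.
∂h/∂x = [(+0.5)·45 − (+1.4)·(-60)] / 21525 = +0.004948
∂h/∂y = [165·(+1.4) − 235·(+0.5)] / 21525 = +0.005273
Flow direction (−∇h) has components (-0.004948 E, -0.005273 N).
Azimuth = atan2(E, N) = atan2(-0.004948, -0.005273) = 223.2° ≈ 223°.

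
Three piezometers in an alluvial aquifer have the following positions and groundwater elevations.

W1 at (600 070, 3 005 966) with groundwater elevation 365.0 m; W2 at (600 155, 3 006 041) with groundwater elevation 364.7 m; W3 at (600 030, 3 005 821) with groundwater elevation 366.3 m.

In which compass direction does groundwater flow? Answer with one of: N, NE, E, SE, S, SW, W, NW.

Taking W1 as reference: W2−W1 = (85, 75, -0.3); W3−W1 = (-40, -145, +1.3).
Solve a·Δx + b·Δy = Δh: det = 85·(-145) − (-40)·75 = -9325.
∂h/∂x = [(-0.3)·(-145) − (+1.3)·75] / -9325 = +0.005791
∂h/∂y = [85·(+1.3) − (-40)·(-0.3)] / -9325 = -0.01056
Flow = −∇h = (-0.005791 east, +0.01056 north), which points northwest.

NW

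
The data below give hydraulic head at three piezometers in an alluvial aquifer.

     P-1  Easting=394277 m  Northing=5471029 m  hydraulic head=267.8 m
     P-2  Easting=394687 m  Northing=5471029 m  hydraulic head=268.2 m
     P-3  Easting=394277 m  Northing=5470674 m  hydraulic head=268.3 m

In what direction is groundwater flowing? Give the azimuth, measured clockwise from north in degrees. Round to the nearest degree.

∂h/∂x = (268.2 − 267.8) / (394687 − 394277) = +0.0009756
∂h/∂y = (268.3 − 267.8) / (5470674 − 5471029) = -0.001408
Flow direction (−∇h) has components (-0.0009756 E, +0.001408 N).
Azimuth = atan2(E, N) = atan2(-0.0009756, +0.001408) = 325.3° ≈ 325°.

325°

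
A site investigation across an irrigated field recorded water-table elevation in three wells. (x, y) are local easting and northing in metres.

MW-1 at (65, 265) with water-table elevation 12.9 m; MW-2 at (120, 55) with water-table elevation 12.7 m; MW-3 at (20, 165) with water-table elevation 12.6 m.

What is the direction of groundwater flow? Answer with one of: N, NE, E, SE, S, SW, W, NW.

SW

Taking MW-1 as reference: MW-2−MW-1 = (55, -210, -0.2); MW-3−MW-1 = (-45, -100, -0.3).
Determinant of the coordinate differences = 55·(-100) − (-45)·(-210) = -14950.
∂h/∂x = [(-0.2)·(-100) − (-0.3)·(-210)] / -14950 = +0.002876
∂h/∂y = [55·(-0.3) − (-45)·(-0.2)] / -14950 = +0.001706
Flow = −∇h = (-0.002876 east, -0.001706 north), which points southwest.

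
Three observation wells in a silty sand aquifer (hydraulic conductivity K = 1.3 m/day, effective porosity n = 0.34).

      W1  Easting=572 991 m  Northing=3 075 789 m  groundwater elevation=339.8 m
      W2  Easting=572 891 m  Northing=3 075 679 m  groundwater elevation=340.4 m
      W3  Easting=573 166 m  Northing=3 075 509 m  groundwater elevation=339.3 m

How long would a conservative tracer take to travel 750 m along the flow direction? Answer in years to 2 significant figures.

110 years

Differences from W1: to W2 (Δx, Δy, Δh) = (-100, -110, +0.6); to W3 = (175, -280, -0.5).
Solve a·Δx + b·Δy = Δh: det = (-100)·(-280) − 175·(-110) = 47250.
∂h/∂x = [(+0.6)·(-280) − (-0.5)·(-110)] / 47250 = -0.004720
∂h/∂y = [(-100)·(-0.5) − 175·(+0.6)] / 47250 = -0.001164
|∇h| = √(-0.004720² + -0.001164²) = 0.004861
Seepage velocity v = K·i/n = 1.3 × 0.004861 / 0.34 = 0.01859 m/day.
t = 750 / 0.01859 = 4.034e+04 days = 110 years.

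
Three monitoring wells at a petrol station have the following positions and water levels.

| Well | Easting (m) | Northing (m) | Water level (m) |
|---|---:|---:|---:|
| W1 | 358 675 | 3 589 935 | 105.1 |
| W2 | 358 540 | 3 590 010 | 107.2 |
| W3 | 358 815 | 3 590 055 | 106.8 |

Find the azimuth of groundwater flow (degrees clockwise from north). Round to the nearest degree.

Differences from W1: to W2 (Δx, Δy, Δh) = (-135, 75, +2.1); to W3 = (140, 120, +1.7).
Determinant of the coordinate differences = (-135)·120 − 140·75 = -26700.
∂h/∂x = [(+2.1)·120 − (+1.7)·75] / -26700 = -0.004663
∂h/∂y = [(-135)·(+1.7) − 140·(+2.1)] / -26700 = +0.01961
Flow direction (−∇h) has components (+0.004663 E, -0.01961 N).
Azimuth = atan2(E, N) = atan2(+0.004663, -0.01961) = 166.6° ≈ 167°.

167°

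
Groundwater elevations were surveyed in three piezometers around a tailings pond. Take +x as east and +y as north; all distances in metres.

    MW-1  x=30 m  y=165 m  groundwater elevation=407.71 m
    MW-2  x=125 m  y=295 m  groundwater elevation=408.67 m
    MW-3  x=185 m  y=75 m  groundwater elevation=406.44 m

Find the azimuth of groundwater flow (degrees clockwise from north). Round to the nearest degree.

Taking MW-1 as reference: MW-2−MW-1 = (95, 130, +0.96); MW-3−MW-1 = (155, -90, -1.27).
Solve a·Δx + b·Δy = Δh: det = 95·(-90) − 155·130 = -28700.
∂h/∂x = [(+0.96)·(-90) − (-1.27)·130] / -28700 = -0.002742
∂h/∂y = [95·(-1.27) − 155·(+0.96)] / -28700 = +0.009389
Flow direction (−∇h) has components (+0.002742 E, -0.009389 N).
Azimuth = atan2(E, N) = atan2(+0.002742, -0.009389) = 163.7° ≈ 164°.

164°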